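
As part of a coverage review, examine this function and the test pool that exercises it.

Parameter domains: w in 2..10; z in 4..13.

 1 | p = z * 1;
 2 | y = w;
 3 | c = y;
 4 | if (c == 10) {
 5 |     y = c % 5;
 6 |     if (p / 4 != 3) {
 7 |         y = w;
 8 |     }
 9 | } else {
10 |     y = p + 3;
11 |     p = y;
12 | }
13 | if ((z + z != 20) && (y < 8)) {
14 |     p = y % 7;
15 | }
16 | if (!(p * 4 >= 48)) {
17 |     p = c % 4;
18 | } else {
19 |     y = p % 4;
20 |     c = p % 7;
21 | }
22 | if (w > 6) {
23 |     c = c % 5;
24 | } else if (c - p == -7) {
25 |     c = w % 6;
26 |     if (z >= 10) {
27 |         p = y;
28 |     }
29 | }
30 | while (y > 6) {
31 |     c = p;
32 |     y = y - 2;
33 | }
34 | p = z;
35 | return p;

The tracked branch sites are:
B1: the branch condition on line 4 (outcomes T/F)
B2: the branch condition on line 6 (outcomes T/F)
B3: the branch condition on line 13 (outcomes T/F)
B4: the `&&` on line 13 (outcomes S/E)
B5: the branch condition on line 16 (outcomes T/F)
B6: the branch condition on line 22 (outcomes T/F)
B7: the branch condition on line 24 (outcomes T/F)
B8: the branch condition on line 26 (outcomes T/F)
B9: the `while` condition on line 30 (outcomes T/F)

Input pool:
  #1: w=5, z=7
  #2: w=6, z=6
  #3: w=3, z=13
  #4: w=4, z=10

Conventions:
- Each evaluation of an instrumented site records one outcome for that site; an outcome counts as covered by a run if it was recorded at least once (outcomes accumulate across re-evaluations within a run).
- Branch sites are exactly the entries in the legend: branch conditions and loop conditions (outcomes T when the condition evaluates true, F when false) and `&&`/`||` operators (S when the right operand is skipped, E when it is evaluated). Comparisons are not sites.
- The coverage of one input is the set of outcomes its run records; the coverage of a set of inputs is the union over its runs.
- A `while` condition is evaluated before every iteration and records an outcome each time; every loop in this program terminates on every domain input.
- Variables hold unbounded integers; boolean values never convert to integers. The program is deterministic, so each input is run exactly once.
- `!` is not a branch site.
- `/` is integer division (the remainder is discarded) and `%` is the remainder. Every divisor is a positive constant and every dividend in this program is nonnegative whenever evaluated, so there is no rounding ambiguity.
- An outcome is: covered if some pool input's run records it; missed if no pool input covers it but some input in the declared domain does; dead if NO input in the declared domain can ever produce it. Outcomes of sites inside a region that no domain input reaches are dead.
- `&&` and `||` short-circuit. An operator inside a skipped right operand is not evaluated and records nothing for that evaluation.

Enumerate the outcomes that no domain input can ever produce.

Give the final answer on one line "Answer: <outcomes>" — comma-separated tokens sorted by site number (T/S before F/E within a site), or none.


exhaustive pass over the 90-input domain:
  reachable outcomes have witnesses, e.g. B1=T (e.g. w=10, z=4), B1=F (e.g. w=2, z=4), B2=T (e.g. w=10, z=4), B2=F (e.g. w=10, z=12)
Answer: none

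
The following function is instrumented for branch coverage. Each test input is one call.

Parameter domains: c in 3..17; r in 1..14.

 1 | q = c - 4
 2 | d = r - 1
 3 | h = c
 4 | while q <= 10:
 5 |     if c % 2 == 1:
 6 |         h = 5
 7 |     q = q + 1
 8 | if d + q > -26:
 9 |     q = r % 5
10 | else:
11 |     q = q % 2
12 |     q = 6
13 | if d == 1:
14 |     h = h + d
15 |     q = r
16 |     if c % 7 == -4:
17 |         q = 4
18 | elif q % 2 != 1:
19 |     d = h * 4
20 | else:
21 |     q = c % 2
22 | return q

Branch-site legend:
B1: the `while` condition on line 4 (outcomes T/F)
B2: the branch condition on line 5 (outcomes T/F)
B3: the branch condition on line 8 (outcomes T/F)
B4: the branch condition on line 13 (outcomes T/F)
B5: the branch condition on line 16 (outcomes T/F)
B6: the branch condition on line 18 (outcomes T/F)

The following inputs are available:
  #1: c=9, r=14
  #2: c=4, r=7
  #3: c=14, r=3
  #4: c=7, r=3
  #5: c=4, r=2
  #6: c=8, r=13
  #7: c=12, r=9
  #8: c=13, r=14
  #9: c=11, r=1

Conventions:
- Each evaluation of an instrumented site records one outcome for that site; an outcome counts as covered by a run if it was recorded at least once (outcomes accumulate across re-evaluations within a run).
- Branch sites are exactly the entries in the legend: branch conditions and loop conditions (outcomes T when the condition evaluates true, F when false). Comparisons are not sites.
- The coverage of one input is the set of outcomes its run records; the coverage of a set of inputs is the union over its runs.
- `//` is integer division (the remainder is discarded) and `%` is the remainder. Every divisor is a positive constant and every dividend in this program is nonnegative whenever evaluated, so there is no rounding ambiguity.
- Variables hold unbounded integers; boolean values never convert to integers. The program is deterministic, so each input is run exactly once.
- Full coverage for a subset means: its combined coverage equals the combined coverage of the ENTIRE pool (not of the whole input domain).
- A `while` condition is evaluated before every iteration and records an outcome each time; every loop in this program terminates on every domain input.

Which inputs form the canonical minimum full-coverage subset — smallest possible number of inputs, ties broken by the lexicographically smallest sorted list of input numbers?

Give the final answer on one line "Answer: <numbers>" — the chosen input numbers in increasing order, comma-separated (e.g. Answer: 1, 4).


#1 (c=9, r=14) -> B1->T, B2->T, B1->T, B2->T, B1->T, B2->T, B1->T, B2->T, B1->T, B2->T, B1->T, B2->T, B1->F, B3->T, ...; covered: B1=T, B1=F, B2=T, B3=T, B4=F, B6=T
#2 (c=4, r=7) -> B1->T, B2->F, B1->T, B2->F, B1->T, B2->F, B1->T, B2->F, B1->T, B2->F, B1->T, B2->F, B1->T, B2->F, ...; covered: B1=T, B1=F, B2=F, B3=T, B4=F, B6=T
#3 (c=14, r=3) -> B1->T, B2->F, B1->F, B3->T, B4->F, B6->F; covered: B1=T, B1=F, B2=F, B3=T, B4=F, B6=F
#4 (c=7, r=3) -> B1->T, B2->T, B1->T, B2->T, B1->T, B2->T, B1->T, B2->T, B1->T, B2->T, B1->T, B2->T, B1->T, B2->T, ...; covered: B1=T, B1=F, B2=T, B3=T, B4=F, B6=F
#5 (c=4, r=2) -> B1->T, B2->F, B1->T, B2->F, B1->T, B2->F, B1->T, B2->F, B1->T, B2->F, B1->T, B2->F, B1->T, B2->F, ...; covered: B1=T, B1=F, B2=F, B3=T, B4=T, B5=F
#6 (c=8, r=13) -> B1->T, B2->F, B1->T, B2->F, B1->T, B2->F, B1->T, B2->F, B1->T, B2->F, B1->T, B2->F, B1->T, B2->F, ...; covered: B1=T, B1=F, B2=F, B3=T, B4=F, B6=F
#7 (c=12, r=9) -> B1->T, B2->F, B1->T, B2->F, B1->T, B2->F, B1->F, B3->T, B4->F, B6->T; covered: B1=T, B1=F, B2=F, B3=T, B4=F, B6=T
#8 (c=13, r=14) -> B1->T, B2->T, B1->T, B2->T, B1->F, B3->T, B4->F, B6->T; covered: B1=T, B1=F, B2=T, B3=T, B4=F, B6=T
#9 (c=11, r=1) -> B1->T, B2->T, B1->T, B2->T, B1->T, B2->T, B1->T, B2->T, B1->F, B3->T, B4->F, B6->F; covered: B1=T, B1=F, B2=T, B3=T, B4=F, B6=F
together the pool reaches 10 outcomes: B1=T, B1=F, B2=T, B2=F, B3=T, B4=T, B4=F, B5=F, B6=T, B6=F
every size-1 subset falls short of the 10 outcomes (best: 6/10)
every size-2 subset falls short of the 10 outcomes (best: 9/10)
at size 3, {1, 3, 5} reaches all 10 outcomes; every lexicographically earlier size-3 subset fails
Answer: 1, 3, 5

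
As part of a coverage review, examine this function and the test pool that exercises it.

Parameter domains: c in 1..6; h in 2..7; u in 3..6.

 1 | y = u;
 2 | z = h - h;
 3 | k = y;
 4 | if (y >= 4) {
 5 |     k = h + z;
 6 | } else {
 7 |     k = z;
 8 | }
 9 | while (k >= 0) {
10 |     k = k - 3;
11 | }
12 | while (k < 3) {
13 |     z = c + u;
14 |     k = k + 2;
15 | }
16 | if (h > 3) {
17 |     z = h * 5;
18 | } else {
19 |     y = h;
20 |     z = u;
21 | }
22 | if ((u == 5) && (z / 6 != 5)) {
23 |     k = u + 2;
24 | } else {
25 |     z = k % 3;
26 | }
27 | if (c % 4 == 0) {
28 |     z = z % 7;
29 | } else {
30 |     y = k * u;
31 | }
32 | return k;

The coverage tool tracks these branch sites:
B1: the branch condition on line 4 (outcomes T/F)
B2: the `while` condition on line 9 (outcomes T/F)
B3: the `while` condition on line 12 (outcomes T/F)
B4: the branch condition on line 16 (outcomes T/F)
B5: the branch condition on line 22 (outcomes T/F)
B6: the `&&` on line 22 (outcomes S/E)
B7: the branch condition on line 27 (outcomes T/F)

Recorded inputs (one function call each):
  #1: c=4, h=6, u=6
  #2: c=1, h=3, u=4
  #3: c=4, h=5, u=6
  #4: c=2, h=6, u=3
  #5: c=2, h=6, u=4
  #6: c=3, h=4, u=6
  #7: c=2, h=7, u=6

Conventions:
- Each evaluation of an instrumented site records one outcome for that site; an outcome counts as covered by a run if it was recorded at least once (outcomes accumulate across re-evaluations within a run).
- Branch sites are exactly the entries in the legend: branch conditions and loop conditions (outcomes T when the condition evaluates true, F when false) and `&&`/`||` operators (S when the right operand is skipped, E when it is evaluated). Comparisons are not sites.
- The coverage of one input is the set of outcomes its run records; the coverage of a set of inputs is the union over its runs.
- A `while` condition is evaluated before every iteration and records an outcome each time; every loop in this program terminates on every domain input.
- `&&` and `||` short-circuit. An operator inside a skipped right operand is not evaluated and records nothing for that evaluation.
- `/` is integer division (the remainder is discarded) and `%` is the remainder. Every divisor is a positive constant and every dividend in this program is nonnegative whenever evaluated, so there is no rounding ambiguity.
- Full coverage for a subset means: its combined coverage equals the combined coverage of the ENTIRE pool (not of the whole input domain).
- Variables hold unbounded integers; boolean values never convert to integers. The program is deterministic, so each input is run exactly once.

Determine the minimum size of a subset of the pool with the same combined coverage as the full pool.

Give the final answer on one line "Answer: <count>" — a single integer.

input #1 (c=4, h=6, u=6): events B1->T, B2->T, B2->T, B2->T, B2->F, B3->T, B3->T, B3->T, B3->F, B4->T, B6->S, B5->F, B7->T; covers B1=T, B2=T, B2=F, B3=T, B3=F, B4=T, B5=F, B6=S, B7=T
input #2 (c=1, h=3, u=4): events B1->T, B2->T, B2->T, B2->F, B3->T, B3->T, B3->T, B3->F, B4->F, B6->S, B5->F, B7->F; covers B1=T, B2=T, B2=F, B3=T, B3=F, B4=F, B5=F, B6=S, B7=F
input #3 (c=4, h=5, u=6): events B1->T, B2->T, B2->T, B2->F, B3->T, B3->T, B3->F, B4->T, B6->S, B5->F, B7->T; covers B1=T, B2=T, B2=F, B3=T, B3=F, B4=T, B5=F, B6=S, B7=T
input #4 (c=2, h=6, u=3): events B1->F, B2->T, B2->F, B3->T, B3->T, B3->T, B3->F, B4->T, B6->S, B5->F, B7->F; covers B1=F, B2=T, B2=F, B3=T, B3=F, B4=T, B5=F, B6=S, B7=F
input #5 (c=2, h=6, u=4): events B1->T, B2->T, B2->T, B2->T, B2->F, B3->T, B3->T, B3->T, B3->F, B4->T, B6->S, B5->F, B7->F; covers B1=T, B2=T, B2=F, B3=T, B3=F, B4=T, B5=F, B6=S, B7=F
input #6 (c=3, h=4, u=6): events B1->T, B2->T, B2->T, B2->F, B3->T, B3->T, B3->T, B3->F, B4->T, B6->S, B5->F, B7->F; covers B1=T, B2=T, B2=F, B3=T, B3=F, B4=T, B5=F, B6=S, B7=F
input #7 (c=2, h=7, u=6): events B1->T, B2->T, B2->T, B2->T, B2->F, B3->T, B3->T, B3->T, B3->F, B4->T, B6->S, B5->F, B7->F; covers B1=T, B2=T, B2=F, B3=T, B3=F, B4=T, B5=F, B6=S, B7=F
union over all inputs: B1=T, B1=F, B2=T, B2=F, B3=T, B3=F, B4=T, B4=F, B5=F, B6=S, B7=T, B7=F (12 outcomes)
no size-1 subset reaches all 12 outcomes (best union: 9/12)
no size-2 subset reaches all 12 outcomes (best union: 11/12)
at size 3, {1, 2, 4} reaches all 12 outcomes; every lexicographically earlier size-3 subset fails

Answer: 3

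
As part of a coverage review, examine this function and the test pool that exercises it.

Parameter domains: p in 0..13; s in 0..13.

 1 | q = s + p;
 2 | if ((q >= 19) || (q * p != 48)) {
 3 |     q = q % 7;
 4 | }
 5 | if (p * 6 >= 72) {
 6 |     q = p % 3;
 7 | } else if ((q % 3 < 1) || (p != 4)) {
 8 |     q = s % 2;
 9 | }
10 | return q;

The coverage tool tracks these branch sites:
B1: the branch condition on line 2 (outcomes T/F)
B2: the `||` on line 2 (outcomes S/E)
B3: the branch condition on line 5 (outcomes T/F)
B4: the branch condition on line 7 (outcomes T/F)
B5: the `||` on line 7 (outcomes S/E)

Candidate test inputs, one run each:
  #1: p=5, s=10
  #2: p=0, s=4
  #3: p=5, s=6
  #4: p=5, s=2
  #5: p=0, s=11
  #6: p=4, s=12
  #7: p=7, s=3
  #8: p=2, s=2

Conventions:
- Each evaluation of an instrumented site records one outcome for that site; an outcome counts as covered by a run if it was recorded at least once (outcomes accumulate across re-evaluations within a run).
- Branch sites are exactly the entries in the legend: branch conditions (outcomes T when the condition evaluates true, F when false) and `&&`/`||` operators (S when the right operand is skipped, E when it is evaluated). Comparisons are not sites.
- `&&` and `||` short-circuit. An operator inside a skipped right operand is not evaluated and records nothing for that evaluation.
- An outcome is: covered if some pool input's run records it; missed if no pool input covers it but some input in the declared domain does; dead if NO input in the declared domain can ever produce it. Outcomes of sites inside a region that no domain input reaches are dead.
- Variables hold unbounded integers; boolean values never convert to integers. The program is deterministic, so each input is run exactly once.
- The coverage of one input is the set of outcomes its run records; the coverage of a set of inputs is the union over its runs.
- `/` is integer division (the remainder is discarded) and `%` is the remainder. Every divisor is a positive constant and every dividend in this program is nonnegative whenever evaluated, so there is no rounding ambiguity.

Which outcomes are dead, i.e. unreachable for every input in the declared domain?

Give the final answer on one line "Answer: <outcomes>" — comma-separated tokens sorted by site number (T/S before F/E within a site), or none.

sweeping the full domain (196 inputs) for each outcome:
  reachable outcomes have witnesses, e.g. B1=T (e.g. p=0, s=0), B1=F (e.g. p=3, s=13), B2=S (e.g. p=6, s=13), B2=E (e.g. p=0, s=0)

Answer: none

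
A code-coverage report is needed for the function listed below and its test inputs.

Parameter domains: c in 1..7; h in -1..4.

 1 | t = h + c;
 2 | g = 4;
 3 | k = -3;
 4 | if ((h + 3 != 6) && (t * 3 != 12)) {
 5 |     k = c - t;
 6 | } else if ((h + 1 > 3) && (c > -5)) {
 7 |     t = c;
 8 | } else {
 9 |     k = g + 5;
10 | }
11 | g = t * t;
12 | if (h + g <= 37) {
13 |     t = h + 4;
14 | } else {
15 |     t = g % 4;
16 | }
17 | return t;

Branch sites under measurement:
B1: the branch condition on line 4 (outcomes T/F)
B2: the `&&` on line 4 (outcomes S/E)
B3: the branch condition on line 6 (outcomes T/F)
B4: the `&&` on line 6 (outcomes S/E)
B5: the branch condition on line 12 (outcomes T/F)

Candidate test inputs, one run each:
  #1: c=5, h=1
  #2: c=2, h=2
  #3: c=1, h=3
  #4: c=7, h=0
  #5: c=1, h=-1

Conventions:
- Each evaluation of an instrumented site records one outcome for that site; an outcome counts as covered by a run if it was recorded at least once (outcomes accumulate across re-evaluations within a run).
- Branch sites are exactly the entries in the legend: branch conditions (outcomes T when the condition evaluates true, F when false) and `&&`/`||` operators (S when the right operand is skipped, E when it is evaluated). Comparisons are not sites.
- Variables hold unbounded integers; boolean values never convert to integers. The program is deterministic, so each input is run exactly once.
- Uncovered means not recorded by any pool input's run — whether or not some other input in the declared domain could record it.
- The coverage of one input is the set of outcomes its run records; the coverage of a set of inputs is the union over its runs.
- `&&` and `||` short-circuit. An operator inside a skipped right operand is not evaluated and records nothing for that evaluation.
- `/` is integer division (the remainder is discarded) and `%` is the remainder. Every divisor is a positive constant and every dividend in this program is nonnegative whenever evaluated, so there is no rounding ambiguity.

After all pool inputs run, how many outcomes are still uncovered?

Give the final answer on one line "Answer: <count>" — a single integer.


#1 (c=5, h=1) -> covered: B1=T, B2=E, B5=T
#2 (c=2, h=2) -> covered: B1=F, B2=E, B3=F, B4=S, B5=T
#3 (c=1, h=3) -> covered: B1=F, B2=S, B3=T, B4=E, B5=T
#4 (c=7, h=0) -> covered: B1=T, B2=E, B5=F
#5 (c=1, h=-1) -> covered: B1=T, B2=E, B5=T
union over the pool: B1=T, B1=F, B2=S, B2=E, B3=T, B3=F, B4=S, B4=E, B5=T, B5=F
uncovered (0 of 10): none
Answer: 0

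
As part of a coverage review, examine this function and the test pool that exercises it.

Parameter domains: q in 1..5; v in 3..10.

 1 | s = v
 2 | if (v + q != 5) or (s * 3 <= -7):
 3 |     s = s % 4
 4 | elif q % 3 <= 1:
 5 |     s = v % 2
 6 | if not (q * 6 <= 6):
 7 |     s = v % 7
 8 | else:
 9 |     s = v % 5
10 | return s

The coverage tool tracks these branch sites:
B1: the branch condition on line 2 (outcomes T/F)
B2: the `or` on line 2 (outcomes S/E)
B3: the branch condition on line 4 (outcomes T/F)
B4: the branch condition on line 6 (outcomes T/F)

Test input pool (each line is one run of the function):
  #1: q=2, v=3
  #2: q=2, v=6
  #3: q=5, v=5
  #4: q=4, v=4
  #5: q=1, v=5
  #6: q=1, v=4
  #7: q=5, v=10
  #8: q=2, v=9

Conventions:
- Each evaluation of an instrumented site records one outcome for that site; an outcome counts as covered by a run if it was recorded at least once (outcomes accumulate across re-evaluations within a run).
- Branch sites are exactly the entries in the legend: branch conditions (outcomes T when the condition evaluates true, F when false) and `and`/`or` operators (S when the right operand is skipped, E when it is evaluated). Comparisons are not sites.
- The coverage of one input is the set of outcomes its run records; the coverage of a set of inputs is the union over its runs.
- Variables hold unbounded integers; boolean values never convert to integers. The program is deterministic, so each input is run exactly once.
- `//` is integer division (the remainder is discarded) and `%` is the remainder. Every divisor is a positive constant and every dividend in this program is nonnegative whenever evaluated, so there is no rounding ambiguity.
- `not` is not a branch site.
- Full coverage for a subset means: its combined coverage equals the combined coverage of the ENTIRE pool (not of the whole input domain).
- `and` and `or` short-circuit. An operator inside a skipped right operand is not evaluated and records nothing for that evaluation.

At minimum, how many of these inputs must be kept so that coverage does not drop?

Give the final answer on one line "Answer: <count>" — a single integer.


test 1 (q=2, v=3) fires B2->E, B1->F, B3->F, B4->T; hits B1=F, B2=E, B3=F, B4=T
test 2 (q=2, v=6) fires B2->S, B1->T, B4->T; hits B1=T, B2=S, B4=T
test 3 (q=5, v=5) fires B2->S, B1->T, B4->T; hits B1=T, B2=S, B4=T
test 4 (q=4, v=4) fires B2->S, B1->T, B4->T; hits B1=T, B2=S, B4=T
test 5 (q=1, v=5) fires B2->S, B1->T, B4->F; hits B1=T, B2=S, B4=F
test 6 (q=1, v=4) fires B2->E, B1->F, B3->T, B4->F; hits B1=F, B2=E, B3=T, B4=F
test 7 (q=5, v=10) fires B2->S, B1->T, B4->T; hits B1=T, B2=S, B4=T
test 8 (q=2, v=9) fires B2->S, B1->T, B4->T; hits B1=T, B2=S, B4=T
union over all inputs: B1=T, B1=F, B2=S, B2=E, B3=T, B3=F, B4=T, B4=F (8 outcomes)
checked all size-1 subsets: none covers 8 outcomes (max 4/8)
checked all size-2 subsets: none covers 8 outcomes (max 7/8)
at size 3, {1, 2, 6} reaches all 8 outcomes; every lexicographically earlier size-3 subset fails
Answer: 3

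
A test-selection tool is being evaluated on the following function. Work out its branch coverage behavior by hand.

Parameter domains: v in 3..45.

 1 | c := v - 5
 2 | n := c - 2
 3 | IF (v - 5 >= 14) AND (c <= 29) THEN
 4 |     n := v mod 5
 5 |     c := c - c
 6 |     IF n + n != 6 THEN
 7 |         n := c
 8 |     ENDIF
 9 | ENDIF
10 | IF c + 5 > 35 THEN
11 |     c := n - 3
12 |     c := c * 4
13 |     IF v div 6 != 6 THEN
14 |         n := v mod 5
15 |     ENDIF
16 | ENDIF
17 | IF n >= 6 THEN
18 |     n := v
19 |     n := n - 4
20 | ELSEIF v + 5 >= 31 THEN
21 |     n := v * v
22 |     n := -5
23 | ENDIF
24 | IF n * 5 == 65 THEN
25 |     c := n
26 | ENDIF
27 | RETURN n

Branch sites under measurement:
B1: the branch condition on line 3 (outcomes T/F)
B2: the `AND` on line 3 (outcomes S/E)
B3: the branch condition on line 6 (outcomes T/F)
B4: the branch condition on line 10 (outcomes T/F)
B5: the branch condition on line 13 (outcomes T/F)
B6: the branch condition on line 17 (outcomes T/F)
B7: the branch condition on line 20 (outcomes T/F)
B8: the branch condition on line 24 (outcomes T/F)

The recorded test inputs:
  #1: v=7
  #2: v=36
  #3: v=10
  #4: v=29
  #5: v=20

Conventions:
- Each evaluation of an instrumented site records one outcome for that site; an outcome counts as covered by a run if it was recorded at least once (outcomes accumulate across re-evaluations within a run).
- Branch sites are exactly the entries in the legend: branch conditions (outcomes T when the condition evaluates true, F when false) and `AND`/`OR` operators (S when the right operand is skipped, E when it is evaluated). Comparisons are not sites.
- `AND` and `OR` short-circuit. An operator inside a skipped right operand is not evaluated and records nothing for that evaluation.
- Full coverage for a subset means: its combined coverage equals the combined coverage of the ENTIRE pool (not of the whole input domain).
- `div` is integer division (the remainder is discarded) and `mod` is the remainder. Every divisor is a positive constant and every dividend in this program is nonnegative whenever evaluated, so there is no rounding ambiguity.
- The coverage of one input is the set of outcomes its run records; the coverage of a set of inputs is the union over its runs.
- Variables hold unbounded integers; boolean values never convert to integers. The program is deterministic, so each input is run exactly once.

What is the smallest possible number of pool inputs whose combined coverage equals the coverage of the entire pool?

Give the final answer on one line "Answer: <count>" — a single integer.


input #1, v=7: events B2->S, B1->F, B4->F, B6->F, B7->F, B8->F; outcomes B1=F, B2=S, B4=F, B6=F, B7=F, B8=F
input #2, v=36: events B2->E, B1->F, B4->T, B5->F, B6->T, B8->F; outcomes B1=F, B2=E, B4=T, B5=F, B6=T, B8=F
input #3, v=10: events B2->S, B1->F, B4->F, B6->F, B7->F, B8->F; outcomes B1=F, B2=S, B4=F, B6=F, B7=F, B8=F
input #4, v=29: events B2->E, B1->T, B3->T, B4->F, B6->F, B7->T, B8->F; outcomes B1=T, B2=E, B3=T, B4=F, B6=F, B7=T, B8=F
input #5, v=20: events B2->E, B1->T, B3->T, B4->F, B6->F, B7->F, B8->F; outcomes B1=T, B2=E, B3=T, B4=F, B6=F, B7=F, B8=F
the full pool covers 13 outcomes: B1=T, B1=F, B2=S, B2=E, B3=T, B4=T, B4=F, B5=F, B6=T, B6=F, B7=T, B7=F, B8=F
checked all size-1 subsets: none covers 13 outcomes (max 7/13)
checked all size-2 subsets: none covers 13 outcomes (max 11/13)
size 3: inputs {1, 2, 4} cover all 13 outcomes, and no lexicographically smaller subset of this size does
Answer: 3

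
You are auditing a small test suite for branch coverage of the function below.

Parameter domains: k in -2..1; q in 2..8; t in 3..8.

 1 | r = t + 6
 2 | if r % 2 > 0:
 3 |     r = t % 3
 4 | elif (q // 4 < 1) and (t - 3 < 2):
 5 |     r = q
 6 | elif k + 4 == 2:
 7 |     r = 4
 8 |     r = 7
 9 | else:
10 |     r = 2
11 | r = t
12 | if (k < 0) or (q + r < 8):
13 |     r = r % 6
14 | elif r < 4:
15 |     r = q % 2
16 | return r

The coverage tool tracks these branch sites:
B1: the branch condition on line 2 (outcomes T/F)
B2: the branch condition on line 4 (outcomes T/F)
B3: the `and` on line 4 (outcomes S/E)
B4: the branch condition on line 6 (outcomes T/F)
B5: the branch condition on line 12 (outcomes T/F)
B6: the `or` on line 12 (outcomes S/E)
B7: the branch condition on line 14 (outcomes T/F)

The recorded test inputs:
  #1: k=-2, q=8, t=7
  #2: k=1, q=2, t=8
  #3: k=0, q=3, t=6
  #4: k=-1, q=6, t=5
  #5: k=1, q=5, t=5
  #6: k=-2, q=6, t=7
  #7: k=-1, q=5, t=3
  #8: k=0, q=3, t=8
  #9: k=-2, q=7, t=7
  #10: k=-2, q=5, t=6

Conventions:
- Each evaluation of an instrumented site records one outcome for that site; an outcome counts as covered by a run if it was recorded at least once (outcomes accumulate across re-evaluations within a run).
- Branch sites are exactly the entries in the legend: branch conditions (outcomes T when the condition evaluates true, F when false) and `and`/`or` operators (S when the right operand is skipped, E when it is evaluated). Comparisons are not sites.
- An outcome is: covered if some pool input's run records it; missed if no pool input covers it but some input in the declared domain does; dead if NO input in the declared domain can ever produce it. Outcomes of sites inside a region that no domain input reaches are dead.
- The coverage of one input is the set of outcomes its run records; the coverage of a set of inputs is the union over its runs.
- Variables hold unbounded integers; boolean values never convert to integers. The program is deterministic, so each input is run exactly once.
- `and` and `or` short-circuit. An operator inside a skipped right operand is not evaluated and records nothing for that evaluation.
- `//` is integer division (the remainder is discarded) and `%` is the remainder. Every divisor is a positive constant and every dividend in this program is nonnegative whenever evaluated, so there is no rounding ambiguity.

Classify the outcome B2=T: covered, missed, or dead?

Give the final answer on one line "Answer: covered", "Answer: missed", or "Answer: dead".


no pool input records B2=T
but domain input (k=-2, q=2, t=4) does record it -> reachable, so missed
Answer: missed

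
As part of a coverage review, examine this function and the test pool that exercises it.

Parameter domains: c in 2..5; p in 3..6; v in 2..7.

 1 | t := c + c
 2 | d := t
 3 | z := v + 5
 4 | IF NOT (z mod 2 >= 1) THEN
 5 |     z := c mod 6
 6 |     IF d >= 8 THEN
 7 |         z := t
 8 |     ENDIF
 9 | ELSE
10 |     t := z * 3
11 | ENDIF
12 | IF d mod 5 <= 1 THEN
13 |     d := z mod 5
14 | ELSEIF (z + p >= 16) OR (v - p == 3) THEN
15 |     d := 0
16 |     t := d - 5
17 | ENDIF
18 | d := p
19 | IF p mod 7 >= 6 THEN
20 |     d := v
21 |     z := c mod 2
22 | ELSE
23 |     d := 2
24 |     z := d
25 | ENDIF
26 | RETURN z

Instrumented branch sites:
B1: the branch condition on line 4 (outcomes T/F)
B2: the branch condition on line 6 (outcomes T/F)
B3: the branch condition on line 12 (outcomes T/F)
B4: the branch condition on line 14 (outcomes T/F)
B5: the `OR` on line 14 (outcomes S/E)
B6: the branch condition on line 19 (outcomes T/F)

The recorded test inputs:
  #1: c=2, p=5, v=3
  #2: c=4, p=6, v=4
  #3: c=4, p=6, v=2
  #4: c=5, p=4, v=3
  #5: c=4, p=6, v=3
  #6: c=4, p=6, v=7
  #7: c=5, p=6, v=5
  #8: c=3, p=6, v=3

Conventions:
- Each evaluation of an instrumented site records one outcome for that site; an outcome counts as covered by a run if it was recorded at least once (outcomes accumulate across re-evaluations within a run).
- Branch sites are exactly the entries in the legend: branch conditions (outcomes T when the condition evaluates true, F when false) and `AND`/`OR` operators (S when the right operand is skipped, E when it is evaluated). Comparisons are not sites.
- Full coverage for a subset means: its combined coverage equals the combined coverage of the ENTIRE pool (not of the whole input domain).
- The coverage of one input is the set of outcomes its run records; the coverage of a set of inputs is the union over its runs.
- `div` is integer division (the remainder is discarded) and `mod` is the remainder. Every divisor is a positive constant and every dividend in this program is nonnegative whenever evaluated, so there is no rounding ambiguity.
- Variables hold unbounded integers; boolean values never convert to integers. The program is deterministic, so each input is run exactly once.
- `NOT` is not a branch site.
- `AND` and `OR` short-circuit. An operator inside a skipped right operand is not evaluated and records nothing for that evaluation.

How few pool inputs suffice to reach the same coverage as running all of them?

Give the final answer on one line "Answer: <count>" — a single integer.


#1 (c=2, p=5, v=3) -> B1->T, B2->F, B3->F, B5->E, B4->F, B6->F; covered: B1=T, B2=F, B3=F, B4=F, B5=E, B6=F
#2 (c=4, p=6, v=4) -> B1->F, B3->F, B5->E, B4->F, B6->T; covered: B1=F, B3=F, B4=F, B5=E, B6=T
#3 (c=4, p=6, v=2) -> B1->F, B3->F, B5->E, B4->F, B6->T; covered: B1=F, B3=F, B4=F, B5=E, B6=T
#4 (c=5, p=4, v=3) -> B1->T, B2->T, B3->T, B6->F; covered: B1=T, B2=T, B3=T, B6=F
#5 (c=4, p=6, v=3) -> B1->T, B2->T, B3->F, B5->E, B4->F, B6->T; covered: B1=T, B2=T, B3=F, B4=F, B5=E, B6=T
#6 (c=4, p=6, v=7) -> B1->T, B2->T, B3->F, B5->E, B4->F, B6->T; covered: B1=T, B2=T, B3=F, B4=F, B5=E, B6=T
#7 (c=5, p=6, v=5) -> B1->T, B2->T, B3->T, B6->T; covered: B1=T, B2=T, B3=T, B6=T
#8 (c=3, p=6, v=3) -> B1->T, B2->F, B3->T, B6->T; covered: B1=T, B2=F, B3=T, B6=T
pool-wide coverage (10 outcomes): B1=T, B1=F, B2=T, B2=F, B3=T, B3=F, B4=F, B5=E, B6=T, B6=F
checked all size-1 subsets: none covers 10 outcomes (max 6/10)
checked all size-2 subsets: none covers 10 outcomes (max 9/10)
size 3: inputs {1, 2, 4} cover all 10 outcomes, and no lexicographically smaller subset of this size does
Answer: 3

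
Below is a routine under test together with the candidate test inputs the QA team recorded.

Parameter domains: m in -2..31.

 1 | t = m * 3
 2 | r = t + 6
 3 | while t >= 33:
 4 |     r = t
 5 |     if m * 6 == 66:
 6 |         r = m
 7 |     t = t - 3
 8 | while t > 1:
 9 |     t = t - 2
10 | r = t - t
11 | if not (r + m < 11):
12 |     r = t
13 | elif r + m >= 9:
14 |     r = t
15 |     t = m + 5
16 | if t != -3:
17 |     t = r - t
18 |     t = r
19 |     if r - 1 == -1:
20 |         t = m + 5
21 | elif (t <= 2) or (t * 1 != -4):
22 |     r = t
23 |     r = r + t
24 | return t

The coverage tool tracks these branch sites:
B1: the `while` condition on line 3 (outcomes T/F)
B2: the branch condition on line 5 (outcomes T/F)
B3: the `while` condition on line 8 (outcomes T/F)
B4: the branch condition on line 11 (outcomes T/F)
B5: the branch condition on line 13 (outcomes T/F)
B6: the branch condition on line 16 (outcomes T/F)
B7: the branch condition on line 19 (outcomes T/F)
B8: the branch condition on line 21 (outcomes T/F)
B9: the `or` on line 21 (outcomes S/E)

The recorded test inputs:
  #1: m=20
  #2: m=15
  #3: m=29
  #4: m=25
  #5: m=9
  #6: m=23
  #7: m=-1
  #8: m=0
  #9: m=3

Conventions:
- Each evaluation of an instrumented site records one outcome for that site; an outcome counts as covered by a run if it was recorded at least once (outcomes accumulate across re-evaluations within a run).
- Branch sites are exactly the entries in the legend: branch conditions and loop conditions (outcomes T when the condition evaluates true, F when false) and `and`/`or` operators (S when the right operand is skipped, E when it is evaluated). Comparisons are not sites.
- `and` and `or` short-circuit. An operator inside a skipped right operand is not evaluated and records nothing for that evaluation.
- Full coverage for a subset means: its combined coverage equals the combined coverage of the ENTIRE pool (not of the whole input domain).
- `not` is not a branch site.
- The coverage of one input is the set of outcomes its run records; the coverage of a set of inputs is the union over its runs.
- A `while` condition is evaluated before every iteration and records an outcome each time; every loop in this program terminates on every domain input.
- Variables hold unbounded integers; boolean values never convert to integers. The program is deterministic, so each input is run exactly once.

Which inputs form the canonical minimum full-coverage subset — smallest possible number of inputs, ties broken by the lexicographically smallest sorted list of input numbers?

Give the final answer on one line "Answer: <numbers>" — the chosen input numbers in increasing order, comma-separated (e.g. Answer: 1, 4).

test 1 (m=20) fires B1->T, B2->F, B1->T, B2->F, B1->T, B2->F, B1->T, B2->F, B1->T, B2->F, B1->T, B2->F, B1->T, B2->F, ...; hits B1=T, B1=F, B2=F, B3=T, B3=F, B4=T, B6=T, B7=T
test 2 (m=15) fires B1->T, B2->F, B1->T, B2->F, B1->T, B2->F, B1->T, B2->F, B1->T, B2->F, B1->F, B3->T, B3->T, B3->T, ...; hits B1=T, B1=F, B2=F, B3=T, B3=F, B4=T, B6=T, B7=T
test 3 (m=29) fires B1->T, B2->F, B1->T, B2->F, B1->T, B2->F, B1->T, B2->F, B1->T, B2->F, B1->T, B2->F, B1->T, B2->F, ...; hits B1=T, B1=F, B2=F, B3=T, B3=F, B4=T, B6=T, B7=T
test 4 (m=25) fires B1->T, B2->F, B1->T, B2->F, B1->T, B2->F, B1->T, B2->F, B1->T, B2->F, B1->T, B2->F, B1->T, B2->F, ...; hits B1=T, B1=F, B2=F, B3=T, B3=F, B4=T, B6=T, B7=T
test 5 (m=9) fires B1->F, B3->T, B3->T, B3->T, B3->T, B3->T, B3->T, B3->T, B3->T, B3->T, B3->T, B3->T, B3->T, B3->T, ...; hits B1=F, B3=T, B3=F, B4=F, B5=T, B6=T, B7=F
test 6 (m=23) fires B1->T, B2->F, B1->T, B2->F, B1->T, B2->F, B1->T, B2->F, B1->T, B2->F, B1->T, B2->F, B1->T, B2->F, ...; hits B1=T, B1=F, B2=F, B3=T, B3=F, B4=T, B6=T, B7=T
test 7 (m=-1) fires B1->F, B3->F, B4->F, B5->F, B6->F, B9->S, B8->T; hits B1=F, B3=F, B4=F, B5=F, B6=F, B8=T, B9=S
test 8 (m=0) fires B1->F, B3->F, B4->F, B5->F, B6->T, B7->T; hits B1=F, B3=F, B4=F, B5=F, B6=T, B7=T
test 9 (m=3) fires B1->F, B3->T, B3->T, B3->T, B3->T, B3->F, B4->F, B5->F, B6->T, B7->T; hits B1=F, B3=T, B3=F, B4=F, B5=F, B6=T, B7=T
the full pool covers 15 outcomes: B1=T, B1=F, B2=F, B3=T, B3=F, B4=T, B4=F, B5=T, B5=F, B6=T, B6=F, B7=T, B7=F, B8=T, B9=S
no size-1 subset reaches all 15 outcomes (best union: 8/15)
no size-2 subset reaches all 15 outcomes (best union: 13/15)
at size 3, {1, 5, 7} reaches all 15 outcomes; every lexicographically earlier size-3 subset fails

Answer: 1, 5, 7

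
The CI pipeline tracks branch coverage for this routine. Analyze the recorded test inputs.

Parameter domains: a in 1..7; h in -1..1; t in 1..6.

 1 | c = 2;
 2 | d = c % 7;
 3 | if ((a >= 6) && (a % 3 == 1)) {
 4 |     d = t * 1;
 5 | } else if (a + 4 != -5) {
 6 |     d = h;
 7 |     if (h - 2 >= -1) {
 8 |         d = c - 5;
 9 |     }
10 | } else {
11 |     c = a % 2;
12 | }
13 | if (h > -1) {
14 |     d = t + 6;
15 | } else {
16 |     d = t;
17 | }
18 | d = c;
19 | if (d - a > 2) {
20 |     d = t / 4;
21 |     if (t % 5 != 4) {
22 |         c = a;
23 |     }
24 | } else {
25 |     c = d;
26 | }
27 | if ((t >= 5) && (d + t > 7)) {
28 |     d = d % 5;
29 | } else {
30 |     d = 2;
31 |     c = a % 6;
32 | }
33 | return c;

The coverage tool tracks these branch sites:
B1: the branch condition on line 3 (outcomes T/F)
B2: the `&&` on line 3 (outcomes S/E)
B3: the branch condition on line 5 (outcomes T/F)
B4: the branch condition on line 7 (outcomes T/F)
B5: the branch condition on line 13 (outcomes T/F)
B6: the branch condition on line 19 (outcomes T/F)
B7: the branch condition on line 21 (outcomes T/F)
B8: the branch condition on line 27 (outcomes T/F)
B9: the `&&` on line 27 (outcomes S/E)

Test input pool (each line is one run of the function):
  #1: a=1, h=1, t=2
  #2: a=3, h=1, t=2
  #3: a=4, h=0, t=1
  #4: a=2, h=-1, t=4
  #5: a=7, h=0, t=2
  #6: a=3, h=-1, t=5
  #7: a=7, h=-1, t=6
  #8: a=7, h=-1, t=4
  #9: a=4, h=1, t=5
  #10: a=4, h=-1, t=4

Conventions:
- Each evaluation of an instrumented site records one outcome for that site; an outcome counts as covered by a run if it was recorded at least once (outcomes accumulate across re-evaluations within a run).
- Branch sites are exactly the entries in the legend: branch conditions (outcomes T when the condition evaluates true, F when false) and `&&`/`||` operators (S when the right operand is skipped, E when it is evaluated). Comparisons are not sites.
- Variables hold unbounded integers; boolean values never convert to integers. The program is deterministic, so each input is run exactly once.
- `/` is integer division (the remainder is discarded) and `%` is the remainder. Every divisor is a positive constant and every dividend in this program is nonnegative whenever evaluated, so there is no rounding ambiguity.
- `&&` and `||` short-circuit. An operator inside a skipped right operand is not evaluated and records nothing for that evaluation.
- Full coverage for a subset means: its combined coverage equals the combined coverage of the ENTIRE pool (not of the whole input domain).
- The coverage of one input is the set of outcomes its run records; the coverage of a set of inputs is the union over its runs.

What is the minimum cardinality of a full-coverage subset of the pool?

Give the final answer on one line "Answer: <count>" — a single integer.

run #1 (a=1, h=1, t=2) runs B2->S, B1->F, B3->T, B4->T, B5->T, B6->F, B9->S, B8->F; records B1=F, B2=S, B3=T, B4=T, B5=T, B6=F, B8=F, B9=S
run #2 (a=3, h=1, t=2) runs B2->S, B1->F, B3->T, B4->T, B5->T, B6->F, B9->S, B8->F; records B1=F, B2=S, B3=T, B4=T, B5=T, B6=F, B8=F, B9=S
run #3 (a=4, h=0, t=1) runs B2->S, B1->F, B3->T, B4->F, B5->T, B6->F, B9->S, B8->F; records B1=F, B2=S, B3=T, B4=F, B5=T, B6=F, B8=F, B9=S
run #4 (a=2, h=-1, t=4) runs B2->S, B1->F, B3->T, B4->F, B5->F, B6->F, B9->S, B8->F; records B1=F, B2=S, B3=T, B4=F, B5=F, B6=F, B8=F, B9=S
run #5 (a=7, h=0, t=2) runs B2->E, B1->T, B5->T, B6->F, B9->S, B8->F; records B1=T, B2=E, B5=T, B6=F, B8=F, B9=S
run #6 (a=3, h=-1, t=5) runs B2->S, B1->F, B3->T, B4->F, B5->F, B6->F, B9->E, B8->F; records B1=F, B2=S, B3=T, B4=F, B5=F, B6=F, B8=F, B9=E
run #7 (a=7, h=-1, t=6) runs B2->E, B1->T, B5->F, B6->F, B9->E, B8->T; records B1=T, B2=E, B5=F, B6=F, B8=T, B9=E
run #8 (a=7, h=-1, t=4) runs B2->E, B1->T, B5->F, B6->F, B9->S, B8->F; records B1=T, B2=E, B5=F, B6=F, B8=F, B9=S
run #9 (a=4, h=1, t=5) runs B2->S, B1->F, B3->T, B4->T, B5->T, B6->F, B9->E, B8->F; records B1=F, B2=S, B3=T, B4=T, B5=T, B6=F, B8=F, B9=E
run #10 (a=4, h=-1, t=4) runs B2->S, B1->F, B3->T, B4->F, B5->F, B6->F, B9->S, B8->F; records B1=F, B2=S, B3=T, B4=F, B5=F, B6=F, B8=F, B9=S
together the pool reaches 14 outcomes: B1=T, B1=F, B2=S, B2=E, B3=T, B4=T, B4=F, B5=T, B5=F, B6=F, B8=T, B8=F, B9=S, B9=E
size 1 is not enough: best union over all size-1 subsets is 8/14
size 2 is not enough: best union over all size-2 subsets is 13/14
at size 3, {1, 3, 7} reaches all 14 outcomes; every lexicographically earlier size-3 subset fails

Answer: 3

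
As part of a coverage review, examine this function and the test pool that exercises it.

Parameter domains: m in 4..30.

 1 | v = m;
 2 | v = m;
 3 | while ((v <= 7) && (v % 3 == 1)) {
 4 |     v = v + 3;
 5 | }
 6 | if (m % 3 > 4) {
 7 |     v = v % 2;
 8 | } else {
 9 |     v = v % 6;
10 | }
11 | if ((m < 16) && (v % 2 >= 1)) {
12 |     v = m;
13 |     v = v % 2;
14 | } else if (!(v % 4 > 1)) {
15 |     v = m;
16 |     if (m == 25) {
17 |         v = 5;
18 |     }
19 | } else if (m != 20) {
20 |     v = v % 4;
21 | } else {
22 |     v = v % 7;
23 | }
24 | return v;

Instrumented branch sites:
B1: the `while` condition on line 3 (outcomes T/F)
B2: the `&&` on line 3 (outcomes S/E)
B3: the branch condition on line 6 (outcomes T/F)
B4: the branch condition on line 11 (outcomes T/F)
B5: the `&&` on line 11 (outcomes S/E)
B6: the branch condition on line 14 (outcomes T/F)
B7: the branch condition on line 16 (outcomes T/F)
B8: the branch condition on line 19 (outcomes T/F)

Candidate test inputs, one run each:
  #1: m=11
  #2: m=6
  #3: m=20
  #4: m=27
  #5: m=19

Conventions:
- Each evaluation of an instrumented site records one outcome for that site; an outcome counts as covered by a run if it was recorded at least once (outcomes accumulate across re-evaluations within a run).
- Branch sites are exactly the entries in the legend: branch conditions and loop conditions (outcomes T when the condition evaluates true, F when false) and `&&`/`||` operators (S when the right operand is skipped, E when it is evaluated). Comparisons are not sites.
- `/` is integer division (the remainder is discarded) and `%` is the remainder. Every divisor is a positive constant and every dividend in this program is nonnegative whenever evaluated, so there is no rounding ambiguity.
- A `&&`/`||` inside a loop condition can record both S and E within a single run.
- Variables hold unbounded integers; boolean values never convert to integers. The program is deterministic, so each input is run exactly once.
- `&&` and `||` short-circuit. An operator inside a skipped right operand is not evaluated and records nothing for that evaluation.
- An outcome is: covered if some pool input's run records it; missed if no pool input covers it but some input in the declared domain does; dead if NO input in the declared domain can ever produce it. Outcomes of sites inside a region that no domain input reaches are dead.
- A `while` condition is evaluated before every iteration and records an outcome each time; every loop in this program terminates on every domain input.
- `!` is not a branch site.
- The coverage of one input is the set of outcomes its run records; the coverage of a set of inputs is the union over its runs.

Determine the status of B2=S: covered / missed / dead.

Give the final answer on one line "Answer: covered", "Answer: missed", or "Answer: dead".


B2=S is recorded by pool input(s) 1, 3, 4, 5 -> covered
Answer: covered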